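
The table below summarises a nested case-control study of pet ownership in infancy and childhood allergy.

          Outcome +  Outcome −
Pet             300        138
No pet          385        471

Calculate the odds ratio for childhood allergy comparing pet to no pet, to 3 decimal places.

Cells: a = 300, b = 138, c = 385, d = 471.
OR = (a·d)/(b·c) = (300 × 471) / (138 × 385) = 141300 / 53130 = 2.65951
The odds of childhood allergy are about 2.66 times as high in the pet group.

2.660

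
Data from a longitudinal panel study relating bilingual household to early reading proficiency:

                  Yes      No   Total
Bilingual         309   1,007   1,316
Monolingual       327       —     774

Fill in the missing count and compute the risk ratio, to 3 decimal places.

0.556

The missing cell is in the unexposed row: 774 − 327 = 447.
So a = 309, b = 1007, c = 327, d = 447.
RR = [a/(a+b)] / [c/(c+d)] = (309/1316) / (327/774) = 0.23480/0.42248 = 0.55577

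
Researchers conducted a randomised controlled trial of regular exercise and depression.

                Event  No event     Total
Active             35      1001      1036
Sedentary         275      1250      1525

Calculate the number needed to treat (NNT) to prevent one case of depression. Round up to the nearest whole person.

Risk in treated group = 35/1036 = 0.03378; risk in control = 275/1525 = 0.18033.
Absolute risk reduction = 0.18033 − 0.03378 = 0.14654
NNT = 1 / ARR = 1 / 0.14654 = 6.824 → round up → 7

7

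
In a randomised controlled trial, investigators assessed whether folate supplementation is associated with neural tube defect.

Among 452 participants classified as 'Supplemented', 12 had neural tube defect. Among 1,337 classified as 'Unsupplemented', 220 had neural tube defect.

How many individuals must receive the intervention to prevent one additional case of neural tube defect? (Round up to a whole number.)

Risk in treated group = 12/452 = 0.02655; risk in control = 220/1337 = 0.16455.
Absolute risk reduction = 0.16455 − 0.02655 = 0.13800
NNT = 1 / ARR = 1 / 0.13800 = 7.246 → round up → 8

8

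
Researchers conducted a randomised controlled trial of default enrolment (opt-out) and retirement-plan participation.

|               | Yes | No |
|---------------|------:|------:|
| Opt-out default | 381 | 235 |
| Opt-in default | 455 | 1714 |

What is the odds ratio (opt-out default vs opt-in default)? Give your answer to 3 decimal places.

6.107

Cells: a = 381, b = 235, c = 455, d = 1714.
OR = (a·d)/(b·c) = (381 × 1714) / (235 × 455) = 653034 / 106925 = 6.10740
The odds of retirement-plan participation are about 6.11 times as high in the opt-out default group.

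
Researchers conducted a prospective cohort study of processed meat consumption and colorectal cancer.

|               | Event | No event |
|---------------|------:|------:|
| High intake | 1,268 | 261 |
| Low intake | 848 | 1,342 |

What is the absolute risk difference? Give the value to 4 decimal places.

0.4421

Cells: a = 1268, b = 261, c = 848, d = 1342.
Risk in exposed = 1268/1529 = 0.829300; risk in unexposed = 848/2190 = 0.387215.
Risk difference = 0.829300 − 0.387215 = 0.442086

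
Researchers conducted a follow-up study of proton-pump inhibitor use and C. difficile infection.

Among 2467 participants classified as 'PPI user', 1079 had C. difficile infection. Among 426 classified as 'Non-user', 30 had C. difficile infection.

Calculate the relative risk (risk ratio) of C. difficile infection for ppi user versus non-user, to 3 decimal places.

6.211

From the description: a = 1079, b = 1388, c = 30, d = 396.
Risk in exposed = 1079/2467 = 0.43737; risk in unexposed = 30/426 = 0.07042.
RR = 0.43737 / 0.07042 = 6.21070
The risk among the exposed is 6.21 times that among the unexposed.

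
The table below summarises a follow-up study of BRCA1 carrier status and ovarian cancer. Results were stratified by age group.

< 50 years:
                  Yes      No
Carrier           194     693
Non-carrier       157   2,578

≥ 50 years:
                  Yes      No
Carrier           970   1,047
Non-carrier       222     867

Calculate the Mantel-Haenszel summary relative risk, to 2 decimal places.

RR_MH = Σ(aᵢ·n₀ᵢ/nᵢ) / Σ(cᵢ·n₁ᵢ/nᵢ), with n₁ᵢ = aᵢ+bᵢ (exposed), n₀ᵢ = cᵢ+dᵢ (unexposed), nᵢ = n₁ᵢ+n₀ᵢ.
Stratum 1 (< 50 years): n₁ = 887, n₀ = 2735, n = 3622; a·n₀/n = 194·2735/3622 = 146.4909; c·n₁/n = 157·887/3622 = 38.4481
Stratum 2 (≥ 50 years): n₁ = 2017, n₀ = 1089, n = 3106; a·n₀/n = 970·1089/3106 = 340.0934; c·n₁/n = 222·2017/3106 = 144.1642
RR_MH = (146.4909 + 340.0934) / (38.4481 + 144.1642) = 486.5843 / 182.6123 = 2.66458

2.66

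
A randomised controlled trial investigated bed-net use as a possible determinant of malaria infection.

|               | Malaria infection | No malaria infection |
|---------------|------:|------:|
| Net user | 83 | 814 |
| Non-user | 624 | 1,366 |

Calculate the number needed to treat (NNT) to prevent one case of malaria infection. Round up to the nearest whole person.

5

Risk in treated group = 83/897 = 0.09253; risk in control = 624/1990 = 0.31357.
Absolute risk reduction = 0.31357 − 0.09253 = 0.22104
NNT = 1 / ARR = 1 / 0.22104 = 4.524 → round up → 5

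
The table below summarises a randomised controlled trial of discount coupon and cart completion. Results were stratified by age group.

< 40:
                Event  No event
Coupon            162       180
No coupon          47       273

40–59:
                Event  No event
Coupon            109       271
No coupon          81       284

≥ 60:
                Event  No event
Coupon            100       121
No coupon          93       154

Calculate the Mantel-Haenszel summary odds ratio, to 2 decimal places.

2.13

OR_MH = Σ(aᵢdᵢ/nᵢ) / Σ(bᵢcᵢ/nᵢ), where nᵢ is the stratum total.
Stratum 1 (< 40): n = 662; a·d/n = 162·273/662 = 66.8066; b·c/n = 180·47/662 = 12.7795
Stratum 2 (40–59): n = 745; a·d/n = 109·284/745 = 41.5517; b·c/n = 271·81/745 = 29.4644
Stratum 3 (≥ 60): n = 468; a·d/n = 100·154/468 = 32.9060; b·c/n = 121·93/468 = 24.0449
OR_MH = (66.8066 + 41.5517 + 32.9060) / (12.7795 + 29.4644 + 24.0449) = 141.2643 / 66.2888 = 2.13104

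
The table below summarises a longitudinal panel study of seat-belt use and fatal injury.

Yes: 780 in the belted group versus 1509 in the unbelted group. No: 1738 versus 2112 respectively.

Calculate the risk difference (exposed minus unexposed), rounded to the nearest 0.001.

From the description: a = 780, b = 1738, c = 1509, d = 2112.
Risk in exposed = 780/2518 = 0.309770; risk in unexposed = 1509/3621 = 0.416736.
Risk difference = 0.309770 − 0.416736 = -0.106966

-0.107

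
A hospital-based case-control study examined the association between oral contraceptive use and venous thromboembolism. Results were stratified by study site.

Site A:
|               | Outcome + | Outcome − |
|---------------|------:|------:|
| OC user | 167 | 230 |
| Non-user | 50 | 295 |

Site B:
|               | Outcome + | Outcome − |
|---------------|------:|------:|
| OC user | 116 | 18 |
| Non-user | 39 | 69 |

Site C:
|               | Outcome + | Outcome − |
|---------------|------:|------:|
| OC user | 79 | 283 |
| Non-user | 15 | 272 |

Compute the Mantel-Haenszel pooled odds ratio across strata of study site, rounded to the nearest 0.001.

OR_MH = Σ(aᵢdᵢ/nᵢ) / Σ(bᵢcᵢ/nᵢ), where nᵢ is the stratum total.
Stratum 1 (Site A): n = 742; a·d/n = 167·295/742 = 66.3949; b·c/n = 230·50/742 = 15.4987
Stratum 2 (Site B): n = 242; a·d/n = 116·69/242 = 33.0744; b·c/n = 18·39/242 = 2.9008
Stratum 3 (Site C): n = 649; a·d/n = 79·272/649 = 33.1094; b·c/n = 283·15/649 = 6.5408
OR_MH = (66.3949 + 33.0744 + 33.1094) / (15.4987 + 2.9008 + 6.5408) = 132.5787 / 24.9403 = 5.31584

5.316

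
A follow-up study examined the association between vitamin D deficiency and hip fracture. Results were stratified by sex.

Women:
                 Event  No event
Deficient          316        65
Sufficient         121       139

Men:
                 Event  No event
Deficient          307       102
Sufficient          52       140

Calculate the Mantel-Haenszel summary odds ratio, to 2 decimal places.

6.64

OR_MH = Σ(aᵢdᵢ/nᵢ) / Σ(bᵢcᵢ/nᵢ), where nᵢ is the stratum total.
Stratum 1 (Women): n = 641; a·d/n = 316·139/641 = 68.5242; b·c/n = 65·121/641 = 12.2699
Stratum 2 (Men): n = 601; a·d/n = 307·140/601 = 71.5141; b·c/n = 102·52/601 = 8.8253
OR_MH = (68.5242 + 71.5141) / (12.2699 + 8.8253) = 140.0383 / 21.0952 = 6.63840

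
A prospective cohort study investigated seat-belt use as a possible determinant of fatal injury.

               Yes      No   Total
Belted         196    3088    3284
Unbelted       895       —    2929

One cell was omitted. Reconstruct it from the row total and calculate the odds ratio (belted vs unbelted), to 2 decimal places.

0.14

The missing cell is in the unexposed row: 2929 − 895 = 2034.
So a = 196, b = 3088, c = 895, d = 2034.
OR = (a·d)/(b·c) = (196 × 2034) / (3088 × 895) = 398664 / 2763760 = 0.14425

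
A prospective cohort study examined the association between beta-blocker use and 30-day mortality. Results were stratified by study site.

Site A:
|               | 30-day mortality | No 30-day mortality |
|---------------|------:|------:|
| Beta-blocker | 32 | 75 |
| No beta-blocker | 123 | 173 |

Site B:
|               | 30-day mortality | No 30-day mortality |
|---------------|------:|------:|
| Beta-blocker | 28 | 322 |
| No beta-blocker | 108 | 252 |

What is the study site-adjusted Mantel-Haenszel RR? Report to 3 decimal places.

0.439

RR_MH = Σ(aᵢ·n₀ᵢ/nᵢ) / Σ(cᵢ·n₁ᵢ/nᵢ), with n₁ᵢ = aᵢ+bᵢ (exposed), n₀ᵢ = cᵢ+dᵢ (unexposed), nᵢ = n₁ᵢ+n₀ᵢ.
Stratum 1 (Site A): n₁ = 107, n₀ = 296, n = 403; a·n₀/n = 32·296/403 = 23.5037; c·n₁/n = 123·107/403 = 32.6576
Stratum 2 (Site B): n₁ = 350, n₀ = 360, n = 710; a·n₀/n = 28·360/710 = 14.1972; c·n₁/n = 108·350/710 = 53.2394
RR_MH = (23.5037 + 14.1972) / (32.6576 + 53.2394) = 37.7009 / 85.8970 = 0.43891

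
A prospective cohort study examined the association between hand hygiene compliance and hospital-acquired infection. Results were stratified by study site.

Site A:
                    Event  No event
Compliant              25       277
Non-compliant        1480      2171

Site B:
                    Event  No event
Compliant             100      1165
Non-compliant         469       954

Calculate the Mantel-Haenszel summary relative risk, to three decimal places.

0.228

RR_MH = Σ(aᵢ·n₀ᵢ/nᵢ) / Σ(cᵢ·n₁ᵢ/nᵢ), with n₁ᵢ = aᵢ+bᵢ (exposed), n₀ᵢ = cᵢ+dᵢ (unexposed), nᵢ = n₁ᵢ+n₀ᵢ.
Stratum 1 (Site A): n₁ = 302, n₀ = 3651, n = 3953; a·n₀/n = 25·3651/3953 = 23.0901; c·n₁/n = 1480·302/3953 = 113.0686
Stratum 2 (Site B): n₁ = 1265, n₀ = 1423, n = 2688; a·n₀/n = 100·1423/2688 = 52.9390; c·n₁/n = 469·1265/2688 = 220.7161
RR_MH = (23.0901 + 52.9390) / (113.0686 + 220.7161) = 76.0290 / 333.7847 = 0.22778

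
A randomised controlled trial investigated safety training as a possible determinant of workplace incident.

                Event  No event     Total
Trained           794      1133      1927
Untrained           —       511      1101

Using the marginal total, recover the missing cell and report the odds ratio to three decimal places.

The missing cell is in the unexposed row: 1101 − 511 = 590.
So a = 794, b = 1133, c = 590, d = 511.
OR = (a·d)/(b·c) = (794 × 511) / (1133 × 590) = 405734 / 668470 = 0.60696

0.607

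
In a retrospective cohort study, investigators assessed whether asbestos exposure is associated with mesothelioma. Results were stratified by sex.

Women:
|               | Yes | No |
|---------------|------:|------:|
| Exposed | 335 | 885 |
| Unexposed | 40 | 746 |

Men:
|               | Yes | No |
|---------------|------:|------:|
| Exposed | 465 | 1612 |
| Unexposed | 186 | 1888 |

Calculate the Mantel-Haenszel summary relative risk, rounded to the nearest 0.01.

RR_MH = Σ(aᵢ·n₀ᵢ/nᵢ) / Σ(cᵢ·n₁ᵢ/nᵢ), with n₁ᵢ = aᵢ+bᵢ (exposed), n₀ᵢ = cᵢ+dᵢ (unexposed), nᵢ = n₁ᵢ+n₀ᵢ.
Stratum 1 (Women): n₁ = 1220, n₀ = 786, n = 2006; a·n₀/n = 335·786/2006 = 131.2612; c·n₁/n = 40·1220/2006 = 24.3270
Stratum 2 (Men): n₁ = 2077, n₀ = 2074, n = 4151; a·n₀/n = 465·2074/4151 = 232.3320; c·n₁/n = 186·2077/4151 = 93.0672
RR_MH = (131.2612 + 232.3320) / (24.3270 + 93.0672) = 363.5932 / 117.3942 = 3.09720

3.10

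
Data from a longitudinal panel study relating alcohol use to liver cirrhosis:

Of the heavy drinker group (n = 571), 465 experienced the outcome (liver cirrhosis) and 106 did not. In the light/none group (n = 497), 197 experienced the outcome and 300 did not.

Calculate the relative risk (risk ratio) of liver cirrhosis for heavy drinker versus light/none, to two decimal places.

From the description: a = 465, b = 106, c = 197, d = 300.
Risk in exposed = 465/571 = 0.81436; risk in unexposed = 197/497 = 0.39638.
RR = 0.81436 / 0.39638 = 2.05450
The risk among the exposed is 2.05 times that among the unexposed.

2.05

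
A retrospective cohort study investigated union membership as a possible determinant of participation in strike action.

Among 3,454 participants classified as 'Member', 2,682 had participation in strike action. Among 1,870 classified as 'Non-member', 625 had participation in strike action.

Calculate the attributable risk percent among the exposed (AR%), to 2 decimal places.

56.96

From the description: a = 2682, b = 772, c = 625, d = 1245.
Risk in exposed = 2682/3454 = 0.77649; risk in unexposed = 625/1870 = 0.33422.
RR = 0.77649/0.33422 = 2.32326
AR% = (RR − 1)/RR × 100 = (2.32326 − 1)/2.32326 × 100 = 56.9571%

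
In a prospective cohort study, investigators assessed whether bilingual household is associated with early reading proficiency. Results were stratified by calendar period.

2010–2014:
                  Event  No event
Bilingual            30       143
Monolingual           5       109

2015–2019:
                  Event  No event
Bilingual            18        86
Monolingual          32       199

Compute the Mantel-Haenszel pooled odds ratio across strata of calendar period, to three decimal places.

2.063

OR_MH = Σ(aᵢdᵢ/nᵢ) / Σ(bᵢcᵢ/nᵢ), where nᵢ is the stratum total.
Stratum 1 (2010–2014): n = 287; a·d/n = 30·109/287 = 11.3937; b·c/n = 143·5/287 = 2.4913
Stratum 2 (2015–2019): n = 335; a·d/n = 18·199/335 = 10.6925; b·c/n = 86·32/335 = 8.2149
OR_MH = (11.3937 + 10.6925) / (2.4913 + 8.2149) = 22.0863 / 10.7062 = 2.06294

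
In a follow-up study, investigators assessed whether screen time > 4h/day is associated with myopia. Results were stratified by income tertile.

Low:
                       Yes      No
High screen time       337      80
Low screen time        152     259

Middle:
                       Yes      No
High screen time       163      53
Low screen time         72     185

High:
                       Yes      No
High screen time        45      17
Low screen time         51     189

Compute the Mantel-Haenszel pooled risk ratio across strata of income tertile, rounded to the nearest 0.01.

2.43

RR_MH = Σ(aᵢ·n₀ᵢ/nᵢ) / Σ(cᵢ·n₁ᵢ/nᵢ), with n₁ᵢ = aᵢ+bᵢ (exposed), n₀ᵢ = cᵢ+dᵢ (unexposed), nᵢ = n₁ᵢ+n₀ᵢ.
Stratum 1 (Low): n₁ = 417, n₀ = 411, n = 828; a·n₀/n = 337·411/828 = 167.2790; c·n₁/n = 152·417/828 = 76.5507
Stratum 2 (Middle): n₁ = 216, n₀ = 257, n = 473; a·n₀/n = 163·257/473 = 88.5645; c·n₁/n = 72·216/473 = 32.8795
Stratum 3 (High): n₁ = 62, n₀ = 240, n = 302; a·n₀/n = 45·240/302 = 35.7616; c·n₁/n = 51·62/302 = 10.4702
RR_MH = (167.2790 + 88.5645 + 35.7616) / (76.5507 + 32.8795 + 10.4702) = 291.6051 / 119.9004 = 2.43206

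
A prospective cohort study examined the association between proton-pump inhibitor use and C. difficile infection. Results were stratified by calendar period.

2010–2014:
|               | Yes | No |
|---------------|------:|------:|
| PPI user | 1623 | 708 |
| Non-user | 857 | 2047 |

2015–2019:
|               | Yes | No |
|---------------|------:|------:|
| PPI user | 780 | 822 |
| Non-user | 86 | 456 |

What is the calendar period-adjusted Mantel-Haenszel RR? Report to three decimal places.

2.462

RR_MH = Σ(aᵢ·n₀ᵢ/nᵢ) / Σ(cᵢ·n₁ᵢ/nᵢ), with n₁ᵢ = aᵢ+bᵢ (exposed), n₀ᵢ = cᵢ+dᵢ (unexposed), nᵢ = n₁ᵢ+n₀ᵢ.
Stratum 1 (2010–2014): n₁ = 2331, n₀ = 2904, n = 5235; a·n₀/n = 1623·2904/5235 = 900.3232; c·n₁/n = 857·2331/5235 = 381.5983
Stratum 2 (2015–2019): n₁ = 1602, n₀ = 542, n = 2144; a·n₀/n = 780·542/2144 = 197.1828; c·n₁/n = 86·1602/2144 = 64.2593
RR_MH = (900.3232 + 197.1828) / (381.5983 + 64.2593) = 1097.5060 / 445.8576 = 2.46156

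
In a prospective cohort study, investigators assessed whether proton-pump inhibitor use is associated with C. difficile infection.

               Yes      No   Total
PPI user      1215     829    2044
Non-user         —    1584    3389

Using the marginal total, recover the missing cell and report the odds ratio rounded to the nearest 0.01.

1.29

The missing cell is in the unexposed row: 3389 − 1584 = 1805.
So a = 1215, b = 829, c = 1805, d = 1584.
OR = (a·d)/(b·c) = (1215 × 1584) / (829 × 1805) = 1924560 / 1496345 = 1.28617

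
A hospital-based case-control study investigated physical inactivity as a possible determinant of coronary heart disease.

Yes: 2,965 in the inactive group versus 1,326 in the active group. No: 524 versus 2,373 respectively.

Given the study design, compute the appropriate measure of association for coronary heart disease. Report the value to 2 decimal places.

10.13

From the description: a = 2965, b = 524, c = 1326, d = 2373.
This is a hospital-based case-control study: participants were sampled on outcome status, so risks in the source population cannot be estimated directly — relative risk is not valid here. The odds ratio is the appropriate measure.
OR = (a·d)/(b·c) = (2965 × 2373) / (524 × 1326) = 7035945 / 694824 = 10.12623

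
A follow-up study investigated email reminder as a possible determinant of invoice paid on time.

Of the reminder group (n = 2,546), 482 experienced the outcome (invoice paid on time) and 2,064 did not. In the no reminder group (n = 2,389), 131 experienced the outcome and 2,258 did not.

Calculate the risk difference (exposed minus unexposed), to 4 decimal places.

From the description: a = 482, b = 2064, c = 131, d = 2258.
Risk in exposed = 482/2546 = 0.189317; risk in unexposed = 131/2389 = 0.054835.
Risk difference = 0.189317 − 0.054835 = 0.134482

0.1345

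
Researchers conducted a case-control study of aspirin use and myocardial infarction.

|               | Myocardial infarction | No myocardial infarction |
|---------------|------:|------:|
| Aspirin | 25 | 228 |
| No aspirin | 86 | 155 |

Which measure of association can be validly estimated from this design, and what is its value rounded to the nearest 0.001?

Cells: a = 25, b = 228, c = 86, d = 155.
This is a case-control study: participants were sampled on outcome status, so risks in the source population cannot be estimated directly — relative risk is not valid here. The odds ratio is the appropriate measure.
OR = (a·d)/(b·c) = (25 × 155) / (228 × 86) = 3875 / 19608 = 0.19762

0.198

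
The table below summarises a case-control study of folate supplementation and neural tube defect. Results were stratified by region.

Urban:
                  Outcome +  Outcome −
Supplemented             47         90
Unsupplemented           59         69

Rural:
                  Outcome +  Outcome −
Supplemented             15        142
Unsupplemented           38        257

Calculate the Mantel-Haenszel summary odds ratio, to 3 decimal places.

OR_MH = Σ(aᵢdᵢ/nᵢ) / Σ(bᵢcᵢ/nᵢ), where nᵢ is the stratum total.
Stratum 1 (Urban): n = 265; a·d/n = 47·69/265 = 12.2377; b·c/n = 90·59/265 = 20.0377
Stratum 2 (Rural): n = 452; a·d/n = 15·257/452 = 8.5288; b·c/n = 142·38/452 = 11.9381
OR_MH = (12.2377 + 8.5288) / (20.0377 + 11.9381) = 20.7665 / 31.9758 = 0.64944

0.649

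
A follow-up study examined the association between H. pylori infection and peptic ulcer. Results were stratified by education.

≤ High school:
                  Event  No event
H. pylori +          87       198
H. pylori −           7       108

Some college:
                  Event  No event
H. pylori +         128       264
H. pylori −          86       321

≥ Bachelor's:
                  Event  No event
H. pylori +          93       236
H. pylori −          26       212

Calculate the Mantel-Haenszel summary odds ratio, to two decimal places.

2.57

OR_MH = Σ(aᵢdᵢ/nᵢ) / Σ(bᵢcᵢ/nᵢ), where nᵢ is the stratum total.
Stratum 1 (≤ High school): n = 400; a·d/n = 87·108/400 = 23.4900; b·c/n = 198·7/400 = 3.4650
Stratum 2 (Some college): n = 799; a·d/n = 128·321/799 = 51.4243; b·c/n = 264·86/799 = 28.4155
Stratum 3 (≥ Bachelor's): n = 567; a·d/n = 93·212/567 = 34.7725; b·c/n = 236·26/567 = 10.8219
OR_MH = (23.4900 + 51.4243 + 34.7725) / (3.4650 + 28.4155 + 10.8219) = 109.6868 / 42.7024 = 2.56863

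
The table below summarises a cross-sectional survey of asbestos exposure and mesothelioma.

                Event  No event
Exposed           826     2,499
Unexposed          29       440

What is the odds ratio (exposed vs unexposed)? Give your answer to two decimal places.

Cells: a = 826, b = 2499, c = 29, d = 440.
OR = (a·d)/(b·c) = (826 × 440) / (2499 × 29) = 363440 / 72471 = 5.01497
The odds of mesothelioma are about 5.01 times as high in the exposed group.

5.01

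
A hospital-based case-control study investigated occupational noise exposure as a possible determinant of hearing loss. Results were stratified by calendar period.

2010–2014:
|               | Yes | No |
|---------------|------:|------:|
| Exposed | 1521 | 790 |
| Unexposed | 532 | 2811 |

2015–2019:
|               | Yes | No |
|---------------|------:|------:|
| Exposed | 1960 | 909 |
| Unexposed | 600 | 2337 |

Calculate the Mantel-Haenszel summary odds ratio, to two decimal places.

OR_MH = Σ(aᵢdᵢ/nᵢ) / Σ(bᵢcᵢ/nᵢ), where nᵢ is the stratum total.
Stratum 1 (2010–2014): n = 5654; a·d/n = 1521·2811/5654 = 756.1958; b·c/n = 790·532/5654 = 74.3332
Stratum 2 (2015–2019): n = 5806; a·d/n = 1960·2337/5806 = 788.9287; b·c/n = 909·600/5806 = 93.9373
OR_MH = (756.1958 + 788.9287) / (74.3332 + 93.9373) = 1545.1245 / 168.2705 = 9.18238

9.18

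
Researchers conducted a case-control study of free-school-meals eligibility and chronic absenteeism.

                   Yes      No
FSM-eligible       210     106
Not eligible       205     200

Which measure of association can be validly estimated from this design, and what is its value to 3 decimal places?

1.933

Cells: a = 210, b = 106, c = 205, d = 200.
This is a case-control study: participants were sampled on outcome status, so risks in the source population cannot be estimated directly — relative risk is not valid here. The odds ratio is the appropriate measure.
OR = (a·d)/(b·c) = (210 × 200) / (106 × 205) = 42000 / 21730 = 1.93281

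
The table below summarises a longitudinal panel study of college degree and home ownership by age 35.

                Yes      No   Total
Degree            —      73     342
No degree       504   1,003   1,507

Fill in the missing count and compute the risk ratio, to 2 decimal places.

2.35

The missing cell is in the exposed row: 342 − 73 = 269.
So a = 269, b = 73, c = 504, d = 1003.
RR = [a/(a+b)] / [c/(c+d)] = (269/342) / (504/1507) = 0.78655/0.33444 = 2.35185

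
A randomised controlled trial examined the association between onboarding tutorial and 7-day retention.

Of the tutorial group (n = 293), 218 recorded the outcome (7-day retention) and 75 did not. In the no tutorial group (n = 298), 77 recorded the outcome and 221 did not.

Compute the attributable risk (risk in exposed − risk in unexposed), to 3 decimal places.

0.486

From the description: a = 218, b = 75, c = 77, d = 221.
Risk in exposed = 218/293 = 0.744027; risk in unexposed = 77/298 = 0.258389.
Risk difference = 0.744027 − 0.258389 = 0.485638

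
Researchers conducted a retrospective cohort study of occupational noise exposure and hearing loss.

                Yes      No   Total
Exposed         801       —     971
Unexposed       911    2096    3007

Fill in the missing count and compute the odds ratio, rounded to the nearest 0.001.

The missing cell is in the exposed row: 971 − 801 = 170.
So a = 801, b = 170, c = 911, d = 2096.
OR = (a·d)/(b·c) = (801 × 2096) / (170 × 911) = 1678896 / 154870 = 10.84068

10.841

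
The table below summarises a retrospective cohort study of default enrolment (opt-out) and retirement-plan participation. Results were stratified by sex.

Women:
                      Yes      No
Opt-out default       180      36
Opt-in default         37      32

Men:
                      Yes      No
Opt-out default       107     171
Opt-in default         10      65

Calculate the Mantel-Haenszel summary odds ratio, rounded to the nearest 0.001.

OR_MH = Σ(aᵢdᵢ/nᵢ) / Σ(bᵢcᵢ/nᵢ), where nᵢ is the stratum total.
Stratum 1 (Women): n = 285; a·d/n = 180·32/285 = 20.2105; b·c/n = 36·37/285 = 4.6737
Stratum 2 (Men): n = 353; a·d/n = 107·65/353 = 19.7025; b·c/n = 171·10/353 = 4.8442
OR_MH = (20.2105 + 19.7025) / (4.6737 + 4.8442) = 39.9131 / 9.5179 = 4.19349

4.193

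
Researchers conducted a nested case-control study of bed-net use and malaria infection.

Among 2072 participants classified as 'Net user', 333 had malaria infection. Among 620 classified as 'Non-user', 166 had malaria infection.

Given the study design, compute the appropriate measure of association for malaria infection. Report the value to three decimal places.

From the description: a = 333, b = 1739, c = 166, d = 454.
This is a nested case-control study: participants were sampled on outcome status, so risks in the source population cannot be estimated directly — relative risk is not valid here. The odds ratio is the appropriate measure.
OR = (a·d)/(b·c) = (333 × 454) / (1739 × 166) = 151182 / 288674 = 0.52371

0.524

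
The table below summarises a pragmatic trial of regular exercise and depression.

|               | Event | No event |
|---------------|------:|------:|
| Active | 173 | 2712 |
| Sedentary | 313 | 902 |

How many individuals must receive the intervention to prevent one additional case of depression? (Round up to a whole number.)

Risk in treated group = 173/2885 = 0.05997; risk in control = 313/1215 = 0.25761.
Absolute risk reduction = 0.25761 − 0.05997 = 0.19765
NNT = 1 / ARR = 1 / 0.19765 = 5.060 → round up → 6

6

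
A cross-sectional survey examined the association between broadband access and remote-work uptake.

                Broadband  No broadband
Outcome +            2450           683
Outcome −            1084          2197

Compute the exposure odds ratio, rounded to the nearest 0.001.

7.270

Reading the table with exposure as columns: a = 2450 (Broadband, case), b = 1084 (Broadband, non-case), c = 683 (No broadband, case), d = 2197.
OR = (a·d)/(b·c) = (2450 × 2197) / (1084 × 683) = 5382650 / 740372 = 7.27020
The odds of remote-work uptake are about 7.27 times as high in the broadband group.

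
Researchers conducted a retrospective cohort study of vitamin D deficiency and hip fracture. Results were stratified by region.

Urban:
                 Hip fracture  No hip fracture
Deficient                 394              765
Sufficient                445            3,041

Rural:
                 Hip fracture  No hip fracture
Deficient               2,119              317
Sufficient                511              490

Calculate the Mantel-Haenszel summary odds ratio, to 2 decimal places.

4.65

OR_MH = Σ(aᵢdᵢ/nᵢ) / Σ(bᵢcᵢ/nᵢ), where nᵢ is the stratum total.
Stratum 1 (Urban): n = 4645; a·d/n = 394·3041/4645 = 257.9449; b·c/n = 765·445/4645 = 73.2885
Stratum 2 (Rural): n = 3437; a·d/n = 2119·490/3437 = 302.0978; b·c/n = 317·511/3437 = 47.1303
OR_MH = (257.9449 + 302.0978) / (73.2885 + 47.1303) = 560.0426 / 120.4188 = 4.65079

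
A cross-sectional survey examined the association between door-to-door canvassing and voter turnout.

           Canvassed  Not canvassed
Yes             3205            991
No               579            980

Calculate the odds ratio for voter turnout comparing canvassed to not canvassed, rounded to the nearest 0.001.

5.474

Reading the table with exposure as columns: a = 3205 (Canvassed, case), b = 579 (Canvassed, non-case), c = 991 (Not canvassed, case), d = 980.
OR = (a·d)/(b·c) = (3205 × 980) / (579 × 991) = 3140900 / 573789 = 5.47396
The odds of voter turnout are about 5.47 times as high in the canvassed group.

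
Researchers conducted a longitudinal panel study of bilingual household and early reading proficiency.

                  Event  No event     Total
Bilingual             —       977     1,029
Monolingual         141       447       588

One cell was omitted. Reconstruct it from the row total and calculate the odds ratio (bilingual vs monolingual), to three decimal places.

0.169

The missing cell is in the exposed row: 1029 − 977 = 52.
So a = 52, b = 977, c = 141, d = 447.
OR = (a·d)/(b·c) = (52 × 447) / (977 × 141) = 23244 / 137757 = 0.16873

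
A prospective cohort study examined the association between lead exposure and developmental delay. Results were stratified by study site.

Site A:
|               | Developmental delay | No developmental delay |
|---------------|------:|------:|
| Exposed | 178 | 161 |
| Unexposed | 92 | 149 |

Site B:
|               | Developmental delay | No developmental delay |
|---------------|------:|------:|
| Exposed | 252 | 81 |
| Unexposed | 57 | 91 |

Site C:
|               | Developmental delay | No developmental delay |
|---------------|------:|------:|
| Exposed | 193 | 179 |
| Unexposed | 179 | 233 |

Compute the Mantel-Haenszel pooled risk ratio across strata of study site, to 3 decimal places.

RR_MH = Σ(aᵢ·n₀ᵢ/nᵢ) / Σ(cᵢ·n₁ᵢ/nᵢ), with n₁ᵢ = aᵢ+bᵢ (exposed), n₀ᵢ = cᵢ+dᵢ (unexposed), nᵢ = n₁ᵢ+n₀ᵢ.
Stratum 1 (Site A): n₁ = 339, n₀ = 241, n = 580; a·n₀/n = 178·241/580 = 73.9621; c·n₁/n = 92·339/580 = 53.7724
Stratum 2 (Site B): n₁ = 333, n₀ = 148, n = 481; a·n₀/n = 252·148/481 = 77.5385; c·n₁/n = 57·333/481 = 39.4615
Stratum 3 (Site C): n₁ = 372, n₀ = 412, n = 784; a·n₀/n = 193·412/784 = 101.4235; c·n₁/n = 179·372/784 = 84.9337
RR_MH = (73.9621 + 77.5385 + 101.4235) / (53.7724 + 39.4615 + 84.9337) = 252.9240 / 178.1676 = 1.41958

1.420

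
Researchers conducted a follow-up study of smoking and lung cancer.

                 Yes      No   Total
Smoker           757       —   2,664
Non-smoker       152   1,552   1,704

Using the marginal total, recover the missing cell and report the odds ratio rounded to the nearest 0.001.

4.053

The missing cell is in the exposed row: 2664 − 757 = 1907.
So a = 757, b = 1907, c = 152, d = 1552.
OR = (a·d)/(b·c) = (757 × 1552) / (1907 × 152) = 1174864 / 289864 = 4.05316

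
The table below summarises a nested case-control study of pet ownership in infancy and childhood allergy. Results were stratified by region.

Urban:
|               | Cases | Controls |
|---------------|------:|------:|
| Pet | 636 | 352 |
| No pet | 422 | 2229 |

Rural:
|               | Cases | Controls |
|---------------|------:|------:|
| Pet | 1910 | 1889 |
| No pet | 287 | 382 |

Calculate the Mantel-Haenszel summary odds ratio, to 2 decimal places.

3.41

OR_MH = Σ(aᵢdᵢ/nᵢ) / Σ(bᵢcᵢ/nᵢ), where nᵢ is the stratum total.
Stratum 1 (Urban): n = 3639; a·d/n = 636·2229/3639 = 389.5697; b·c/n = 352·422/3639 = 40.8200
Stratum 2 (Rural): n = 4468; a·d/n = 1910·382/4468 = 163.2990; b·c/n = 1889·287/4468 = 121.3391
OR_MH = (389.5697 + 163.2990) / (40.8200 + 121.3391) = 552.8687 / 162.1591 = 3.40942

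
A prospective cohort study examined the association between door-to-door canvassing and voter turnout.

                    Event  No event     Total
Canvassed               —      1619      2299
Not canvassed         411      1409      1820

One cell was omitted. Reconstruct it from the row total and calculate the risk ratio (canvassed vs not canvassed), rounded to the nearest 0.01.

1.31

The missing cell is in the exposed row: 2299 − 1619 = 680.
So a = 680, b = 1619, c = 411, d = 1409.
RR = [a/(a+b)] / [c/(c+d)] = (680/2299) / (411/1820) = 0.29578/0.22582 = 1.30978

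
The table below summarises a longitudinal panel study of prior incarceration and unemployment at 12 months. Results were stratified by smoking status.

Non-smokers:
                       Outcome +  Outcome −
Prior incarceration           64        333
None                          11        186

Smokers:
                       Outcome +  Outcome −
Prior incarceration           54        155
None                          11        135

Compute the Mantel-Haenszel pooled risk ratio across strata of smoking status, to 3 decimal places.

3.141

RR_MH = Σ(aᵢ·n₀ᵢ/nᵢ) / Σ(cᵢ·n₁ᵢ/nᵢ), with n₁ᵢ = aᵢ+bᵢ (exposed), n₀ᵢ = cᵢ+dᵢ (unexposed), nᵢ = n₁ᵢ+n₀ᵢ.
Stratum 1 (Non-smokers): n₁ = 397, n₀ = 197, n = 594; a·n₀/n = 64·197/594 = 21.2256; c·n₁/n = 11·397/594 = 7.3519
Stratum 2 (Smokers): n₁ = 209, n₀ = 146, n = 355; a·n₀/n = 54·146/355 = 22.2085; c·n₁/n = 11·209/355 = 6.4761
RR_MH = (21.2256 + 22.2085) / (7.3519 + 6.4761) = 43.4340 / 13.8279 = 3.14104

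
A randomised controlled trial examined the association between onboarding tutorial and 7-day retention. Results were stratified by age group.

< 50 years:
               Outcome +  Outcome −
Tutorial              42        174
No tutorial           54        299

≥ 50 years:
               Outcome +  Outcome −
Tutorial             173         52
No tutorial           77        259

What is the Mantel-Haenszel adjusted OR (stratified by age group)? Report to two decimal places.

4.31

OR_MH = Σ(aᵢdᵢ/nᵢ) / Σ(bᵢcᵢ/nᵢ), where nᵢ is the stratum total.
Stratum 1 (< 50 years): n = 569; a·d/n = 42·299/569 = 22.0703; b·c/n = 174·54/569 = 16.5132
Stratum 2 (≥ 50 years): n = 561; a·d/n = 173·259/561 = 79.8699; b·c/n = 52·77/561 = 7.1373
OR_MH = (22.0703 + 79.8699) / (16.5132 + 7.1373) = 101.9402 / 23.6504 = 4.31029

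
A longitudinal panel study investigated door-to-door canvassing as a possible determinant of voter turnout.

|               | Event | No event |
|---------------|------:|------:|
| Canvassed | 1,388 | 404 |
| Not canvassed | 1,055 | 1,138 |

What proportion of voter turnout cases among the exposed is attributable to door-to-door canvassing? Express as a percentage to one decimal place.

Cells: a = 1388, b = 404, c = 1055, d = 1138.
Risk in exposed = 1388/1792 = 0.77455; risk in unexposed = 1055/2193 = 0.48108.
RR = 0.77455/0.48108 = 1.61004
AR% = (RR − 1)/RR × 100 = (1.61004 − 1)/1.61004 × 100 = 37.8899%

37.9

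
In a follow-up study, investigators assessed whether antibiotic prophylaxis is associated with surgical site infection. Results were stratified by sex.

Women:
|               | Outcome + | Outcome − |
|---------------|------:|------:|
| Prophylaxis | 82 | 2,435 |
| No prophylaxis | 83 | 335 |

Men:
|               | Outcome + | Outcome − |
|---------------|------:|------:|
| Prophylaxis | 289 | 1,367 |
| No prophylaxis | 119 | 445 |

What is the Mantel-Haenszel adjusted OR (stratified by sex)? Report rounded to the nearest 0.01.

OR_MH = Σ(aᵢdᵢ/nᵢ) / Σ(bᵢcᵢ/nᵢ), where nᵢ is the stratum total.
Stratum 1 (Women): n = 2935; a·d/n = 82·335/2935 = 9.3595; b·c/n = 2435·83/2935 = 68.8603
Stratum 2 (Men): n = 2220; a·d/n = 289·445/2220 = 57.9302; b·c/n = 1367·119/2220 = 73.2761
OR_MH = (9.3595 + 57.9302) / (68.8603 + 73.2761) = 67.2896 / 142.1364 = 0.47342

0.47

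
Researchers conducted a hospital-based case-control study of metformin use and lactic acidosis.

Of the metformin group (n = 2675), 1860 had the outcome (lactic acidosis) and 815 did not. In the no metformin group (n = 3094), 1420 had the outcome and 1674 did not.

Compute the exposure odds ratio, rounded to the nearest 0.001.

2.690

From the description: a = 1860, b = 815, c = 1420, d = 1674.
OR = (a·d)/(b·c) = (1860 × 1674) / (815 × 1420) = 3113640 / 1157300 = 2.69043
The odds of lactic acidosis are about 2.69 times as high in the metformin group.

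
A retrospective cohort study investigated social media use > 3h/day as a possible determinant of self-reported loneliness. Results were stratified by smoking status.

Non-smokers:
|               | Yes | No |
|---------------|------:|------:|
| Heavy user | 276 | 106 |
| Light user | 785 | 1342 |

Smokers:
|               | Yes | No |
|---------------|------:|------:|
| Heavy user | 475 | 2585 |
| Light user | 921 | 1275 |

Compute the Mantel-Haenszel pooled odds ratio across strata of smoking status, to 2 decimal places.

OR_MH = Σ(aᵢdᵢ/nᵢ) / Σ(bᵢcᵢ/nᵢ), where nᵢ is the stratum total.
Stratum 1 (Non-smokers): n = 2509; a·d/n = 276·1342/2509 = 147.6253; b·c/n = 106·785/2509 = 33.1646
Stratum 2 (Smokers): n = 5256; a·d/n = 475·1275/5256 = 115.2255; b·c/n = 2585·921/5256 = 452.9652
OR_MH = (147.6253 + 115.2255) / (33.1646 + 452.9652) = 262.8508 / 486.1298 = 0.54070

0.54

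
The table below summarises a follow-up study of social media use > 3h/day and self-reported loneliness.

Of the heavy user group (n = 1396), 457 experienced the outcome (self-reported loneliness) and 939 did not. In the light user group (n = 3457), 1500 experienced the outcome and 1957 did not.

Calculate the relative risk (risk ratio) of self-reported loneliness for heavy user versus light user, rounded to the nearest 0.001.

From the description: a = 457, b = 939, c = 1500, d = 1957.
Risk in exposed = 457/1396 = 0.32736; risk in unexposed = 1500/3457 = 0.43390.
RR = 0.32736 / 0.43390 = 0.75446
The risk is 25% lower among the exposed than among the unexposed.

0.754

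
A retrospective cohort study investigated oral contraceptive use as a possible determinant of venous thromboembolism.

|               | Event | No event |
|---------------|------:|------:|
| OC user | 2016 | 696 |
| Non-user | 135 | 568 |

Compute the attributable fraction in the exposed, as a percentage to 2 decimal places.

74.17

Cells: a = 2016, b = 696, c = 135, d = 568.
Risk in exposed = 2016/2712 = 0.74336; risk in unexposed = 135/703 = 0.19203.
RR = 0.74336/0.19203 = 3.87099
AR% = (RR − 1)/RR × 100 = (3.87099 − 1)/3.87099 × 100 = 74.1668%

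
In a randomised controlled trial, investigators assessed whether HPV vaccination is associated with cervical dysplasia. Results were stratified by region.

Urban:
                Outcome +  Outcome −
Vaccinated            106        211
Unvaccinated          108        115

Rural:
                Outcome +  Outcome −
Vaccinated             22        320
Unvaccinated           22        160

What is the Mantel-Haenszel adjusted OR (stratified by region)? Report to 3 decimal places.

0.526

OR_MH = Σ(aᵢdᵢ/nᵢ) / Σ(bᵢcᵢ/nᵢ), where nᵢ is the stratum total.
Stratum 1 (Urban): n = 540; a·d/n = 106·115/540 = 22.5741; b·c/n = 211·108/540 = 42.2000
Stratum 2 (Rural): n = 524; a·d/n = 22·160/524 = 6.7176; b·c/n = 320·22/524 = 13.4351
OR_MH = (22.5741 + 6.7176) / (42.2000 + 13.4351) = 29.2916 / 55.6351 = 0.52650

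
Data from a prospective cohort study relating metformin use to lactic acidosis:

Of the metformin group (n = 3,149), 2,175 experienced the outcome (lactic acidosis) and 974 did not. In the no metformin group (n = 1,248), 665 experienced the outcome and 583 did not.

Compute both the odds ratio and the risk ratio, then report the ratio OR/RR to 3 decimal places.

From the description: a = 2175, b = 974, c = 665, d = 583.
OR = (2175·583)/(974·665) = 1268025/647710 = 1.95770
Risk in exposed = 2175/3149 = 0.69070; risk in unexposed = 665/1248 = 0.53285; RR = 1.29622
OR/RR = 1.95770 / 1.29622 = 1.51032
The outcome is not rare, so the OR lies further from 1 than the RR.

1.510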